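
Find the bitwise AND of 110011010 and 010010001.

AND: 1 only when both bits are 1
  110011010
& 010010001
-----------
  010010000
Decimal: 410 & 145 = 144



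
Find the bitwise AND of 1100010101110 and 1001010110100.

AND: 1 only when both bits are 1
  1100010101110
& 1001010110100
---------------
  1000010100100
Decimal: 6318 & 4788 = 4260



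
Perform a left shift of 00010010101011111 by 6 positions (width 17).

Original: 00010010101011111 (decimal 9567)
Shift left by 6 positions
Append 6 zeros on the right and drop the 6 high bits that overflow the 17-bit width
Result: 10101011111000000 (decimal 88000)
Equivalent: 9567 << 6 = 9567 × 2^6 = 612288, truncated to 17 bits = 88000



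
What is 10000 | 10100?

OR: 1 when either bit is 1
  10000
| 10100
-------
  10100
Decimal: 16 | 20 = 20



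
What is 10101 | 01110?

OR: 1 when either bit is 1
  10101
| 01110
-------
  11111
Decimal: 21 | 14 = 31



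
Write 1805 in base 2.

Using repeated division by 2:
1805 ÷ 2 = 902 remainder 1
902 ÷ 2 = 451 remainder 0
451 ÷ 2 = 225 remainder 1
225 ÷ 2 = 112 remainder 1
112 ÷ 2 = 56 remainder 0
56 ÷ 2 = 28 remainder 0
28 ÷ 2 = 14 remainder 0
14 ÷ 2 = 7 remainder 0
7 ÷ 2 = 3 remainder 1
3 ÷ 2 = 1 remainder 1
1 ÷ 2 = 0 remainder 1
Reading remainders bottom to top: 11100001101



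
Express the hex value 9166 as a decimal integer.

Expand by place value (powers of 16):
9166 = 9 × 16^3 + 1 × 16^2 + 6 × 16^1 + 6 × 16^0
= 9 × 4096 + 1 × 256 + 6 × 16 + 6 × 1
= 36864 + 256 + 96 + 6
= 37222



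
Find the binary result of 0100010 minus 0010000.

Method 1 - Direct subtraction (column by column from the right: bit − bit − borrow-in; if negative, add 2 and borrow 1 from the next column):
borrow: 0100000
        0100010
-       0010000
---------------
        0010010

Method 2 - Add two's complement:
Two's complement of 0010000: invert → 1101111, add 1 → 1110000
  0100010
+ 1110000
---------
 10010010  (end carry out of the top bit = 1)
Discarding the end carry: 0010010
Decimal check:
  0100010 = 32 + 2 = 34
  0010000 = 16
  34 - 16 = 18, and 0010010 = 16 + 2 = 18 ✓



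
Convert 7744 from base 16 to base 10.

Expand by place value (powers of 16):
7744 = 7 × 16^3 + 7 × 16^2 + 4 × 16^1 + 4 × 16^0
= 7 × 4096 + 7 × 256 + 4 × 16 + 4 × 1
= 28672 + 1792 + 64 + 4
= 30532



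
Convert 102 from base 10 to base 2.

Using repeated division by 2:
102 ÷ 2 = 51 remainder 0
51 ÷ 2 = 25 remainder 1
25 ÷ 2 = 12 remainder 1
12 ÷ 2 = 6 remainder 0
6 ÷ 2 = 3 remainder 0
3 ÷ 2 = 1 remainder 1
1 ÷ 2 = 0 remainder 1
Reading remainders bottom to top: 1100110



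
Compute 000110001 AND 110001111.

AND: 1 only when both bits are 1
  000110001
& 110001111
-----------
  000000001
Decimal: 49 & 399 = 1



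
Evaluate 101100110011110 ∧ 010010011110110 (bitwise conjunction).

AND: 1 only when both bits are 1
  101100110011110
& 010010011110110
-----------------
  000000010010110
Decimal: 22942 & 9462 = 150



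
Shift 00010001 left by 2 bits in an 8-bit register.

Original: 00010001 (decimal 17)
Shift left by 2 positions
Append 2 zeros on the right
Result: 01000100 (decimal 68)
Equivalent: 17 << 2 = 17 × 2^2 = 68



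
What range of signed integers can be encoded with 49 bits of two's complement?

For 49-bit two's complement:
Minimum: -2^48 = -281474976710656
Maximum: 2^48 - 1 = 281474976710655



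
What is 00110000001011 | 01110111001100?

OR: 1 when either bit is 1
  00110000001011
| 01110111001100
----------------
  01110111001111
Decimal: 3083 | 7628 = 7631



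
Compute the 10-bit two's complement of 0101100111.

Original: 0101100111
Step 1 - Invert all bits: 1010011000
Step 2 - Add 1: 1010011001
Verification: 0101100111 + 1010011001 = 10000000000; discarding the end carry (carry out of the top bit) leaves the 10-bit value 0000000000, as required for x + (-x)



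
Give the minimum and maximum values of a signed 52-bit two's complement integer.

For 52-bit two's complement:
Minimum: -2^51 = -2251799813685248
Maximum: 2^51 - 1 = 2251799813685247



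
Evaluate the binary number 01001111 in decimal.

Sum of powers of 2 for each 1-bit:
2^0 + 2^1 + 2^2 + 2^3 + 2^6
= 1 + 2 + 4 + 8 + 64
= 79



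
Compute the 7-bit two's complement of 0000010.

Original: 0000010
Step 1 - Invert all bits: 1111101
Step 2 - Add 1: 1111110
Verification: 0000010 + 1111110 = 10000000; discarding the end carry (carry out of the top bit) leaves the 7-bit value 0000000, as required for x + (-x)



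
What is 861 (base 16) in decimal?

Expand by place value (powers of 16):
861 = 8 × 16^2 + 6 × 16^1 + 1 × 16^0
= 8 × 256 + 6 × 16 + 1 × 1
= 2048 + 96 + 1
= 2145



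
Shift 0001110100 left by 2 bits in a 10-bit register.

Original: 0001110100 (decimal 116)
Shift left by 2 positions
Append 2 zeros on the right
Result: 0111010000 (decimal 464)
Equivalent: 116 << 2 = 116 × 2^2 = 464



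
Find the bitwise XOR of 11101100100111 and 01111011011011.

XOR: 1 when bits differ
  11101100100111
^ 01111011011011
----------------
  10010111111100
Decimal: 15143 ^ 7899 = 9724



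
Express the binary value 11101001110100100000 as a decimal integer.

Sum of powers of 2 for each 1-bit:
2^5 + 2^8 + 2^10 + 2^11 + 2^12 + 2^15 + 2^17 + 2^18 + 2^19
= 32 + 256 + 1024 + 2048 + 4096 + 32768 + 131072 + 262144 + 524288
= 957728



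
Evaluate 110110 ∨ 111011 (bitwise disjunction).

OR: 1 when either bit is 1
  110110
| 111011
--------
  111111
Decimal: 54 | 59 = 63



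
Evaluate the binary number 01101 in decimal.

Sum of powers of 2 for each 1-bit:
2^0 + 2^2 + 2^3
= 1 + 4 + 8
= 13



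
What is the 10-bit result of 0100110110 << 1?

Original: 0100110110 (decimal 310)
Shift left by 1 position
Append 1 zero on the right
Result: 1001101100 (decimal 620)
Equivalent: 310 << 1 = 310 × 2^1 = 620



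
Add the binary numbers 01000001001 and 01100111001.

Add column by column from the right: bit + bit + carry-in; write the sum mod 2, carry 1 when the sum is 2 or 3.
carry:  10001110010
        01000001001
+       01100111001
-------------------
       010101000010
(the carry out of the leftmost column, 0, becomes the leading bit)
Decimal check:
  01000001001 = 512 + 8 + 1 = 521
  01100111001 = 512 + 256 + 32 + 16 + 8 + 1 = 825
  521 + 825 = 1346, and 010101000010 = 1024 + 256 + 64 + 2 = 1346 ✓



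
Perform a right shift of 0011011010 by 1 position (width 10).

Original: 0011011010 (decimal 218)
Shift right by 1 position
Drop the 1 low bit; fill with zero on the left
Result: 0001101101 (decimal 109)
Equivalent: 218 >> 1 = 218 ÷ 2^1 = 109



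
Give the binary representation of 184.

Using repeated division by 2:
184 ÷ 2 = 92 remainder 0
92 ÷ 2 = 46 remainder 0
46 ÷ 2 = 23 remainder 0
23 ÷ 2 = 11 remainder 1
11 ÷ 2 = 5 remainder 1
5 ÷ 2 = 2 remainder 1
2 ÷ 2 = 1 remainder 0
1 ÷ 2 = 0 remainder 1
Reading remainders bottom to top: 10111000



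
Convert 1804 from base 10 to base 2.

Using repeated division by 2:
1804 ÷ 2 = 902 remainder 0
902 ÷ 2 = 451 remainder 0
451 ÷ 2 = 225 remainder 1
225 ÷ 2 = 112 remainder 1
112 ÷ 2 = 56 remainder 0
56 ÷ 2 = 28 remainder 0
28 ÷ 2 = 14 remainder 0
14 ÷ 2 = 7 remainder 0
7 ÷ 2 = 3 remainder 1
3 ÷ 2 = 1 remainder 1
1 ÷ 2 = 0 remainder 1
Reading remainders bottom to top: 11100001100



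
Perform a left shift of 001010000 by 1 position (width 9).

Original: 001010000 (decimal 80)
Shift left by 1 position
Append 1 zero on the right
Result: 010100000 (decimal 160)
Equivalent: 80 << 1 = 80 × 2^1 = 160



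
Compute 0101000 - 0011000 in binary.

Method 1 - Direct subtraction (column by column from the right: bit − bit − borrow-in; if negative, add 2 and borrow 1 from the next column):
borrow: 0100000
        0101000
-       0011000
---------------
        0010000

Method 2 - Add two's complement:
Two's complement of 0011000: invert → 1100111, add 1 → 1101000
  0101000
+ 1101000
---------
 10010000  (end carry out of the top bit = 1)
Discarding the end carry: 0010000
Decimal check:
  0101000 = 32 + 8 = 40
  0011000 = 16 + 8 = 24
  40 - 24 = 16, and 0010000 = 16 ✓



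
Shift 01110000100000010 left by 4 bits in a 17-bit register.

Original: 01110000100000010 (decimal 57602)
Shift left by 4 positions
Append 4 zeros on the right and drop the 4 high bits that overflow the 17-bit width
Result: 00001000000100000 (decimal 4128)
Equivalent: 57602 << 4 = 57602 × 2^4 = 921632, truncated to 17 bits = 4128



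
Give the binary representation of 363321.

Using repeated division by 2:
363321 ÷ 2 = 181660 remainder 1
181660 ÷ 2 = 90830 remainder 0
90830 ÷ 2 = 45415 remainder 0
45415 ÷ 2 = 22707 remainder 1
22707 ÷ 2 = 11353 remainder 1
11353 ÷ 2 = 5676 remainder 1
5676 ÷ 2 = 2838 remainder 0
2838 ÷ 2 = 1419 remainder 0
1419 ÷ 2 = 709 remainder 1
709 ÷ 2 = 354 remainder 1
354 ÷ 2 = 177 remainder 0
177 ÷ 2 = 88 remainder 1
88 ÷ 2 = 44 remainder 0
44 ÷ 2 = 22 remainder 0
22 ÷ 2 = 11 remainder 0
11 ÷ 2 = 5 remainder 1
5 ÷ 2 = 2 remainder 1
2 ÷ 2 = 1 remainder 0
1 ÷ 2 = 0 remainder 1
Reading remainders bottom to top: 1011000101100111001



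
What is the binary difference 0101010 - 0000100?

Method 1 - Direct subtraction (column by column from the right: bit − bit − borrow-in; if negative, add 2 and borrow 1 from the next column):
borrow: 0001000
        0101010
-       0000100
---------------
        0100110

Method 2 - Add two's complement:
Two's complement of 0000100: invert → 1111011, add 1 → 1111100
  0101010
+ 1111100
---------
 10100110  (end carry out of the top bit = 1)
Discarding the end carry: 0100110
Decimal check:
  0101010 = 32 + 8 + 2 = 42
  0000100 = 4
  42 - 4 = 38, and 0100110 = 32 + 4 + 2 = 38 ✓



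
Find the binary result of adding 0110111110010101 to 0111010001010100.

Add column by column from the right: bit + bit + carry-in; write the sum mod 2, carry 1 when the sum is 2 or 3.
carry:  1111100000101000
        0110111110010101
+       0111010001010100
------------------------
       01110001111101001
(the carry out of the leftmost column, 0, becomes the leading bit)
Decimal check:
  0110111110010101 = 16384 + 8192 + 2048 + 1024 + 512 + 256 + 128 + 16 + 4 + 1 = 28565
  0111010001010100 = 16384 + 8192 + 4096 + 1024 + 64 + 16 + 4 = 29780
  28565 + 29780 = 58345, and 01110001111101001 = 32768 + 16384 + 8192 + 512 + 256 + 128 + 64 + 32 + 8 + 1 = 58345 ✓



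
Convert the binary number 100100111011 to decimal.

Sum of powers of 2 for each 1-bit:
2^0 + 2^1 + 2^3 + 2^4 + 2^5 + 2^8 + 2^11
= 1 + 2 + 8 + 16 + 32 + 256 + 2048
= 2363



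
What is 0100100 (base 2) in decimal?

Sum of powers of 2 for each 1-bit:
2^2 + 2^5
= 4 + 32
= 36



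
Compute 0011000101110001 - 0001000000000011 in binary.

Method 1 - Direct subtraction (column by column from the right: bit − bit − borrow-in; if negative, add 2 and borrow 1 from the next column):
borrow: 0000000000011100
        0011000101110001
-       0001000000000011
------------------------
        0010000101101110

Method 2 - Add two's complement:
Two's complement of 0001000000000011: invert → 1110111111111100, add 1 → 1110111111111101
  0011000101110001
+ 1110111111111101
------------------
 10010000101101110  (end carry out of the top bit = 1)
Discarding the end carry: 0010000101101110
Decimal check:
  0011000101110001 = 8192 + 4096 + 256 + 64 + 32 + 16 + 1 = 12657
  0001000000000011 = 4096 + 2 + 1 = 4099
  12657 - 4099 = 8558, and 0010000101101110 = 8192 + 256 + 64 + 32 + 8 + 4 + 2 = 8558 ✓



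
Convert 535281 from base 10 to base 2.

Using repeated division by 2:
535281 ÷ 2 = 267640 remainder 1
267640 ÷ 2 = 133820 remainder 0
133820 ÷ 2 = 66910 remainder 0
66910 ÷ 2 = 33455 remainder 0
33455 ÷ 2 = 16727 remainder 1
16727 ÷ 2 = 8363 remainder 1
8363 ÷ 2 = 4181 remainder 1
4181 ÷ 2 = 2090 remainder 1
2090 ÷ 2 = 1045 remainder 0
1045 ÷ 2 = 522 remainder 1
522 ÷ 2 = 261 remainder 0
261 ÷ 2 = 130 remainder 1
130 ÷ 2 = 65 remainder 0
65 ÷ 2 = 32 remainder 1
32 ÷ 2 = 16 remainder 0
16 ÷ 2 = 8 remainder 0
8 ÷ 2 = 4 remainder 0
4 ÷ 2 = 2 remainder 0
2 ÷ 2 = 1 remainder 0
1 ÷ 2 = 0 remainder 1
Reading remainders bottom to top: 10000010101011110001



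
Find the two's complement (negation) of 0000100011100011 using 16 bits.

Original: 0000100011100011
Step 1 - Invert all bits: 1111011100011100
Step 2 - Add 1: 1111011100011101
Verification: 0000100011100011 + 1111011100011101 = 10000000000000000; discarding the end carry (carry out of the top bit) leaves the 16-bit value 0000000000000000, as required for x + (-x)



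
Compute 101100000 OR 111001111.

OR: 1 when either bit is 1
  101100000
| 111001111
-----------
  111101111
Decimal: 352 | 463 = 495



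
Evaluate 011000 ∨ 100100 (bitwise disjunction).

OR: 1 when either bit is 1
  011000
| 100100
--------
  111100
Decimal: 24 | 36 = 60



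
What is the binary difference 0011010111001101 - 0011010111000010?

Method 1 - Direct subtraction (column by column from the right: bit − bit − borrow-in; if negative, add 2 and borrow 1 from the next column):
borrow: 0000000000000100
        0011010111001101
-       0011010111000010
------------------------
        0000000000001011

Method 2 - Add two's complement:
Two's complement of 0011010111000010: invert → 1100101000111101, add 1 → 1100101000111110
  0011010111001101
+ 1100101000111110
------------------
 10000000000001011  (end carry out of the top bit = 1)
Discarding the end carry: 0000000000001011
Decimal check:
  0011010111001101 = 8192 + 4096 + 1024 + 256 + 128 + 64 + 8 + 4 + 1 = 13773
  0011010111000010 = 8192 + 4096 + 1024 + 256 + 128 + 64 + 2 = 13762
  13773 - 13762 = 11, and 0000000000001011 = 8 + 2 + 1 = 11 ✓



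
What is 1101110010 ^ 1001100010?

XOR: 1 when bits differ
  1101110010
^ 1001100010
------------
  0100010000
Decimal: 882 ^ 610 = 272



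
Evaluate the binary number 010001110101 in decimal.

Sum of powers of 2 for each 1-bit:
2^0 + 2^2 + 2^4 + 2^5 + 2^6 + 2^10
= 1 + 4 + 16 + 32 + 64 + 1024
= 1141



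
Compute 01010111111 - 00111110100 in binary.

Method 1 - Direct subtraction (column by column from the right: bit − bit − borrow-in; if negative, add 2 and borrow 1 from the next column):
borrow: 01110000000
        01010111111
-       00111110100
-------------------
        00011001011

Method 2 - Add two's complement:
Two's complement of 00111110100: invert → 11000001011, add 1 → 11000001100
  01010111111
+ 11000001100
-------------
 100011001011  (end carry out of the top bit = 1)
Discarding the end carry: 00011001011
Decimal check:
  01010111111 = 512 + 128 + 32 + 16 + 8 + 4 + 2 + 1 = 703
  00111110100 = 256 + 128 + 64 + 32 + 16 + 4 = 500
  703 - 500 = 203, and 00011001011 = 128 + 64 + 8 + 2 + 1 = 203 ✓



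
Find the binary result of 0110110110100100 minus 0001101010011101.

Method 1 - Direct subtraction (column by column from the right: bit − bit − borrow-in; if negative, add 2 and borrow 1 from the next column):
borrow: 0010010000111110
        0110110110100100
-       0001101010011101
------------------------
        0101001100000111

Method 2 - Add two's complement:
Two's complement of 0001101010011101: invert → 1110010101100010, add 1 → 1110010101100011
  0110110110100100
+ 1110010101100011
------------------
 10101001100000111  (end carry out of the top bit = 1)
Discarding the end carry: 0101001100000111
Decimal check:
  0110110110100100 = 16384 + 8192 + 2048 + 1024 + 256 + 128 + 32 + 4 = 28068
  0001101010011101 = 4096 + 2048 + 512 + 128 + 16 + 8 + 4 + 1 = 6813
  28068 - 6813 = 21255, and 0101001100000111 = 16384 + 4096 + 512 + 256 + 4 + 2 + 1 = 21255 ✓



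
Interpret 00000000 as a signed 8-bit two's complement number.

Binary: 00000000
Sign bit: 0 (non-negative)
Read directly as an unsigned value:
00000000 = 0
Value: 0



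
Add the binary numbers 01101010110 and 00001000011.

Add column by column from the right: bit + bit + carry-in; write the sum mod 2, carry 1 when the sum is 2 or 3.
carry:  00010001100
        01101010110
+       00001000011
-------------------
       001110011001
(the carry out of the leftmost column, 0, becomes the leading bit)
Decimal check:
  01101010110 = 512 + 256 + 64 + 16 + 4 + 2 = 854
  00001000011 = 64 + 2 + 1 = 67
  854 + 67 = 921, and 001110011001 = 512 + 256 + 128 + 16 + 8 + 1 = 921 ✓



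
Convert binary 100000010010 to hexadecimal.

Group into 4-bit nibbles from right:
  1000 = 8
  0001 = 1
  0010 = 2
Result: 812



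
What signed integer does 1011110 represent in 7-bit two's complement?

Binary: 1011110
Sign bit: 1 (negative)
Invert: 0100001
Add 1:  0100010
Magnitude: 0100010 = 32 + 2 = 34
Value: -34



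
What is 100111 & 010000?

AND: 1 only when both bits are 1
  100111
& 010000
--------
  000000
Decimal: 39 & 16 = 0



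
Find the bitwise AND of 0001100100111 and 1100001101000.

AND: 1 only when both bits are 1
  0001100100111
& 1100001101000
---------------
  0000000100000
Decimal: 807 & 6248 = 32



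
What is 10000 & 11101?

AND: 1 only when both bits are 1
  10000
& 11101
-------
  10000
Decimal: 16 & 29 = 16



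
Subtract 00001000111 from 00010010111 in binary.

Method 1 - Direct subtraction (column by column from the right: bit − bit − borrow-in; if negative, add 2 and borrow 1 from the next column):
borrow: 00010000000
        00010010111
-       00001000111
-------------------
        00001010000

Method 2 - Add two's complement:
Two's complement of 00001000111: invert → 11110111000, add 1 → 11110111001
  00010010111
+ 11110111001
-------------
 100001010000  (end carry out of the top bit = 1)
Discarding the end carry: 00001010000
Decimal check:
  00010010111 = 128 + 16 + 4 + 2 + 1 = 151
  00001000111 = 64 + 4 + 2 + 1 = 71
  151 - 71 = 80, and 00001010000 = 64 + 16 = 80 ✓



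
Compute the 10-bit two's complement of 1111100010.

Original (sign bit 1, negative): 1111100010
Step 1 - Invert all bits: 0000011101
Step 2 - Add 1: 0000011110
Verification: 1111100010 + 0000011110 = 10000000000; discarding the end carry (carry out of the top bit) leaves the 10-bit value 0000000000, as required for x + (-x)



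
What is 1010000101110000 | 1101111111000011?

OR: 1 when either bit is 1
  1010000101110000
| 1101111111000011
------------------
  1111111111110011
Decimal: 41328 | 57283 = 65523



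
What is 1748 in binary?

Using repeated division by 2:
1748 ÷ 2 = 874 remainder 0
874 ÷ 2 = 437 remainder 0
437 ÷ 2 = 218 remainder 1
218 ÷ 2 = 109 remainder 0
109 ÷ 2 = 54 remainder 1
54 ÷ 2 = 27 remainder 0
27 ÷ 2 = 13 remainder 1
13 ÷ 2 = 6 remainder 1
6 ÷ 2 = 3 remainder 0
3 ÷ 2 = 1 remainder 1
1 ÷ 2 = 0 remainder 1
Reading remainders bottom to top: 11011010100



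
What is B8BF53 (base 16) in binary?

Convert each hex digit to 4 bits:
  B = 1011
  8 = 1000
  B = 1011
  F = 1111
  5 = 0101
  3 = 0011
Concatenate: 101110001011111101010011



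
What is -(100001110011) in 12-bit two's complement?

Original (sign bit 1, negative): 100001110011
Step 1 - Invert all bits: 011110001100
Step 2 - Add 1: 011110001101
Verification: 100001110011 + 011110001101 = 1000000000000; discarding the end carry (carry out of the top bit) leaves the 12-bit value 000000000000, as required for x + (-x)



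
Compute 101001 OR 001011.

OR: 1 when either bit is 1
  101001
| 001011
--------
  101011
Decimal: 41 | 11 = 43



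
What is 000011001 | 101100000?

OR: 1 when either bit is 1
  000011001
| 101100000
-----------
  101111001
Decimal: 25 | 352 = 377



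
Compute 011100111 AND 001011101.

AND: 1 only when both bits are 1
  011100111
& 001011101
-----------
  001000101
Decimal: 231 & 93 = 69



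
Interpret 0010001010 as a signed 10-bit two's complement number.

Binary: 0010001010
Sign bit: 0 (non-negative)
Read directly as an unsigned value:
0010001010 = 128 + 8 + 2 = 138
Value: 138



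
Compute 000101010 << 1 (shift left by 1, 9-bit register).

Original: 000101010 (decimal 42)
Shift left by 1 position
Append 1 zero on the right
Result: 001010100 (decimal 84)
Equivalent: 42 << 1 = 42 × 2^1 = 84



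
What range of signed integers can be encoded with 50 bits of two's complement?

For 50-bit two's complement:
Minimum: -2^49 = -562949953421312
Maximum: 2^49 - 1 = 562949953421311



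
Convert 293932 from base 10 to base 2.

Using repeated division by 2:
293932 ÷ 2 = 146966 remainder 0
146966 ÷ 2 = 73483 remainder 0
73483 ÷ 2 = 36741 remainder 1
36741 ÷ 2 = 18370 remainder 1
18370 ÷ 2 = 9185 remainder 0
9185 ÷ 2 = 4592 remainder 1
4592 ÷ 2 = 2296 remainder 0
2296 ÷ 2 = 1148 remainder 0
1148 ÷ 2 = 574 remainder 0
574 ÷ 2 = 287 remainder 0
287 ÷ 2 = 143 remainder 1
143 ÷ 2 = 71 remainder 1
71 ÷ 2 = 35 remainder 1
35 ÷ 2 = 17 remainder 1
17 ÷ 2 = 8 remainder 1
8 ÷ 2 = 4 remainder 0
4 ÷ 2 = 2 remainder 0
2 ÷ 2 = 1 remainder 0
1 ÷ 2 = 0 remainder 1
Reading remainders bottom to top: 1000111110000101100



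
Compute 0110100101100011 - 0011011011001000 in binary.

Method 1 - Direct subtraction (column by column from the right: bit − bit − borrow-in; if negative, add 2 and borrow 1 from the next column):
borrow: 0110110100110000
        0110100101100011
-       0011011011001000
------------------------
        0011001010011011

Method 2 - Add two's complement:
Two's complement of 0011011011001000: invert → 1100100100110111, add 1 → 1100100100111000
  0110100101100011
+ 1100100100111000
------------------
 10011001010011011  (end carry out of the top bit = 1)
Discarding the end carry: 0011001010011011
Decimal check:
  0110100101100011 = 16384 + 8192 + 2048 + 256 + 64 + 32 + 2 + 1 = 26979
  0011011011001000 = 8192 + 4096 + 1024 + 512 + 128 + 64 + 8 = 14024
  26979 - 14024 = 12955, and 0011001010011011 = 8192 + 4096 + 512 + 128 + 16 + 8 + 2 + 1 = 12955 ✓



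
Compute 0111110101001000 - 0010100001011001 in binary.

Method 1 - Direct subtraction (column by column from the right: bit − bit − borrow-in; if negative, add 2 and borrow 1 from the next column):
borrow: 0000000111111110
        0111110101001000
-       0010100001011001
------------------------
        0101010011101111

Method 2 - Add two's complement:
Two's complement of 0010100001011001: invert → 1101011110100110, add 1 → 1101011110100111
  0111110101001000
+ 1101011110100111
------------------
 10101010011101111  (end carry out of the top bit = 1)
Discarding the end carry: 0101010011101111
Decimal check:
  0111110101001000 = 16384 + 8192 + 4096 + 2048 + 1024 + 256 + 64 + 8 = 32072
  0010100001011001 = 8192 + 2048 + 64 + 16 + 8 + 1 = 10329
  32072 - 10329 = 21743, and 0101010011101111 = 16384 + 4096 + 1024 + 128 + 64 + 32 + 8 + 4 + 2 + 1 = 21743 ✓



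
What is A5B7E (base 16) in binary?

Convert each hex digit to 4 bits:
  A = 1010
  5 = 0101
  B = 1011
  7 = 0111
  E = 1110
Concatenate: 10100101101101111110



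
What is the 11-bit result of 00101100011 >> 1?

Original: 00101100011 (decimal 355)
Shift right by 1 position
Drop the 1 low bit; fill with zero on the left
Result: 00010110001 (decimal 177)
Equivalent: 355 >> 1 = 355 ÷ 2^1 = 177



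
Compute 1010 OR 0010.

OR: 1 when either bit is 1
  1010
| 0010
------
  1010
Decimal: 10 | 2 = 10



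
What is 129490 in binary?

Using repeated division by 2:
129490 ÷ 2 = 64745 remainder 0
64745 ÷ 2 = 32372 remainder 1
32372 ÷ 2 = 16186 remainder 0
16186 ÷ 2 = 8093 remainder 0
8093 ÷ 2 = 4046 remainder 1
4046 ÷ 2 = 2023 remainder 0
2023 ÷ 2 = 1011 remainder 1
1011 ÷ 2 = 505 remainder 1
505 ÷ 2 = 252 remainder 1
252 ÷ 2 = 126 remainder 0
126 ÷ 2 = 63 remainder 0
63 ÷ 2 = 31 remainder 1
31 ÷ 2 = 15 remainder 1
15 ÷ 2 = 7 remainder 1
7 ÷ 2 = 3 remainder 1
3 ÷ 2 = 1 remainder 1
1 ÷ 2 = 0 remainder 1
Reading remainders bottom to top: 11111100111010010



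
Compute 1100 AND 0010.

AND: 1 only when both bits are 1
  1100
& 0010
------
  0000
Decimal: 12 & 2 = 0



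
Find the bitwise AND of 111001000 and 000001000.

AND: 1 only when both bits are 1
  111001000
& 000001000
-----------
  000001000
Decimal: 456 & 8 = 8



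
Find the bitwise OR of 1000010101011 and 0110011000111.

OR: 1 when either bit is 1
  1000010101011
| 0110011000111
---------------
  1110011101111
Decimal: 4267 | 3271 = 7407



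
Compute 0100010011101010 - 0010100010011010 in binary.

Method 1 - Direct subtraction (column by column from the right: bit − bit − borrow-in; if negative, add 2 and borrow 1 from the next column):
borrow: 0111000000100000
        0100010011101010
-       0010100010011010
------------------------
        0001110001010000

Method 2 - Add two's complement:
Two's complement of 0010100010011010: invert → 1101011101100101, add 1 → 1101011101100110
  0100010011101010
+ 1101011101100110
------------------
 10001110001010000  (end carry out of the top bit = 1)
Discarding the end carry: 0001110001010000
Decimal check:
  0100010011101010 = 16384 + 1024 + 128 + 64 + 32 + 8 + 2 = 17642
  0010100010011010 = 8192 + 2048 + 128 + 16 + 8 + 2 = 10394
  17642 - 10394 = 7248, and 0001110001010000 = 4096 + 2048 + 1024 + 64 + 16 = 7248 ✓



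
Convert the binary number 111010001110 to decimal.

Sum of powers of 2 for each 1-bit:
2^1 + 2^2 + 2^3 + 2^7 + 2^9 + 2^10 + 2^11
= 2 + 4 + 8 + 128 + 512 + 1024 + 2048
= 3726



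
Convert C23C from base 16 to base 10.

Expand by place value (powers of 16):
Digit values: C = 12
C23C = 12 × 16^3 + 2 × 16^2 + 3 × 16^1 + 12 × 16^0
= 12 × 4096 + 2 × 256 + 3 × 16 + 12 × 1
= 49152 + 512 + 48 + 12
= 49724



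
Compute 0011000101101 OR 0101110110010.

OR: 1 when either bit is 1
  0011000101101
| 0101110110010
---------------
  0111110111111
Decimal: 1581 | 2994 = 4031



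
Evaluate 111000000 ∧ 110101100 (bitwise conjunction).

AND: 1 only when both bits are 1
  111000000
& 110101100
-----------
  110000000
Decimal: 448 & 428 = 384



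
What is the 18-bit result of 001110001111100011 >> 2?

Original: 001110001111100011 (decimal 58339)
Shift right by 2 positions
Drop the 2 low bits; fill with zeros on the left
Result: 000011100011111000 (decimal 14584)
Equivalent: 58339 >> 2 = 58339 ÷ 2^2 = 14584



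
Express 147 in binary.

Using repeated division by 2:
147 ÷ 2 = 73 remainder 1
73 ÷ 2 = 36 remainder 1
36 ÷ 2 = 18 remainder 0
18 ÷ 2 = 9 remainder 0
9 ÷ 2 = 4 remainder 1
4 ÷ 2 = 2 remainder 0
2 ÷ 2 = 1 remainder 0
1 ÷ 2 = 0 remainder 1
Reading remainders bottom to top: 10010011



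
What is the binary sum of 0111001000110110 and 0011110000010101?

Add column by column from the right: bit + bit + carry-in; write the sum mod 2, carry 1 when the sum is 2 or 3.
carry:  1110000001101000
        0111001000110110
+       0011110000010101
------------------------
       01010111001001011
(the carry out of the leftmost column, 0, becomes the leading bit)
Decimal check:
  0111001000110110 = 16384 + 8192 + 4096 + 512 + 32 + 16 + 4 + 2 = 29238
  0011110000010101 = 8192 + 4096 + 2048 + 1024 + 16 + 4 + 1 = 15381
  29238 + 15381 = 44619, and 01010111001001011 = 32768 + 8192 + 2048 + 1024 + 512 + 64 + 8 + 2 + 1 = 44619 ✓



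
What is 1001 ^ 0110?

XOR: 1 when bits differ
  1001
^ 0110
------
  1111
Decimal: 9 ^ 6 = 15



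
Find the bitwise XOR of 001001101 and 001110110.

XOR: 1 when bits differ
  001001101
^ 001110110
-----------
  000111011
Decimal: 77 ^ 118 = 59



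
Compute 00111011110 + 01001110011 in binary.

Add column by column from the right: bit + bit + carry-in; write the sum mod 2, carry 1 when the sum is 2 or 3.
carry:  11111111100
        00111011110
+       01001110011
-------------------
       010001010001
(the carry out of the leftmost column, 0, becomes the leading bit)
Decimal check:
  00111011110 = 256 + 128 + 64 + 16 + 8 + 4 + 2 = 478
  01001110011 = 512 + 64 + 32 + 16 + 2 + 1 = 627
  478 + 627 = 1105, and 010001010001 = 1024 + 64 + 16 + 1 = 1105 ✓



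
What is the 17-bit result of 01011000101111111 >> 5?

Original: 01011000101111111 (decimal 45439)
Shift right by 5 positions
Drop the 5 low bits; fill with zeros on the left
Result: 00000010110001011 (decimal 1419)
Equivalent: 45439 >> 5 = 45439 ÷ 2^5 = 1419



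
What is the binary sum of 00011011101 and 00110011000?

Add column by column from the right: bit + bit + carry-in; write the sum mod 2, carry 1 when the sum is 2 or 3.
carry:  01100110000
        00011011101
+       00110011000
-------------------
       001001110101
(the carry out of the leftmost column, 0, becomes the leading bit)
Decimal check:
  00011011101 = 128 + 64 + 16 + 8 + 4 + 1 = 221
  00110011000 = 256 + 128 + 16 + 8 = 408
  221 + 408 = 629, and 001001110101 = 512 + 64 + 32 + 16 + 4 + 1 = 629 ✓



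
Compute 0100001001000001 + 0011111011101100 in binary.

Add column by column from the right: bit + bit + carry-in; write the sum mod 2, carry 1 when the sum is 2 or 3.
carry:  1111110110000000
        0100001001000001
+       0011111011101100
------------------------
       01000000100101101
(the carry out of the leftmost column, 0, becomes the leading bit)
Decimal check:
  0100001001000001 = 16384 + 512 + 64 + 1 = 16961
  0011111011101100 = 8192 + 4096 + 2048 + 1024 + 512 + 128 + 64 + 32 + 8 + 4 = 16108
  16961 + 16108 = 33069, and 01000000100101101 = 32768 + 256 + 32 + 8 + 4 + 1 = 33069 ✓



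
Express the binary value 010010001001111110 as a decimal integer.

Sum of powers of 2 for each 1-bit:
2^1 + 2^2 + 2^3 + 2^4 + 2^5 + 2^6 + 2^9 + 2^13 + 2^16
= 2 + 4 + 8 + 16 + 32 + 64 + 512 + 8192 + 65536
= 74366



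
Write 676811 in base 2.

Using repeated division by 2:
676811 ÷ 2 = 338405 remainder 1
338405 ÷ 2 = 169202 remainder 1
169202 ÷ 2 = 84601 remainder 0
84601 ÷ 2 = 42300 remainder 1
42300 ÷ 2 = 21150 remainder 0
21150 ÷ 2 = 10575 remainder 0
10575 ÷ 2 = 5287 remainder 1
5287 ÷ 2 = 2643 remainder 1
2643 ÷ 2 = 1321 remainder 1
1321 ÷ 2 = 660 remainder 1
660 ÷ 2 = 330 remainder 0
330 ÷ 2 = 165 remainder 0
165 ÷ 2 = 82 remainder 1
82 ÷ 2 = 41 remainder 0
41 ÷ 2 = 20 remainder 1
20 ÷ 2 = 10 remainder 0
10 ÷ 2 = 5 remainder 0
5 ÷ 2 = 2 remainder 1
2 ÷ 2 = 1 remainder 0
1 ÷ 2 = 0 remainder 1
Reading remainders bottom to top: 10100101001111001011



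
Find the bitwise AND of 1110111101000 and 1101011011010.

AND: 1 only when both bits are 1
  1110111101000
& 1101011011010
---------------
  1100011001000
Decimal: 7656 & 6874 = 6344



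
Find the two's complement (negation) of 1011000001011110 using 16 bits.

Original (sign bit 1, negative): 1011000001011110
Step 1 - Invert all bits: 0100111110100001
Step 2 - Add 1: 0100111110100010
Verification: 1011000001011110 + 0100111110100010 = 10000000000000000; discarding the end carry (carry out of the top bit) leaves the 16-bit value 0000000000000000, as required for x + (-x)



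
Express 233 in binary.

Using repeated division by 2:
233 ÷ 2 = 116 remainder 1
116 ÷ 2 = 58 remainder 0
58 ÷ 2 = 29 remainder 0
29 ÷ 2 = 14 remainder 1
14 ÷ 2 = 7 remainder 0
7 ÷ 2 = 3 remainder 1
3 ÷ 2 = 1 remainder 1
1 ÷ 2 = 0 remainder 1
Reading remainders bottom to top: 11101001



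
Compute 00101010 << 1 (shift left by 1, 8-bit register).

Original: 00101010 (decimal 42)
Shift left by 1 position
Append 1 zero on the right
Result: 01010100 (decimal 84)
Equivalent: 42 << 1 = 42 × 2^1 = 84



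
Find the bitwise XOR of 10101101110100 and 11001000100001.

XOR: 1 when bits differ
  10101101110100
^ 11001000100001
----------------
  01100101010101
Decimal: 11124 ^ 12833 = 6485



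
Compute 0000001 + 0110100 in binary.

Add column by column from the right: bit + bit + carry-in; write the sum mod 2, carry 1 when the sum is 2 or 3.
carry:  0000000
        0000001
+       0110100
---------------
       00110101
(the carry out of the leftmost column, 0, becomes the leading bit)
Decimal check:
  0000001 = 1
  0110100 = 32 + 16 + 4 = 52
  1 + 52 = 53, and 00110101 = 32 + 16 + 4 + 1 = 53 ✓



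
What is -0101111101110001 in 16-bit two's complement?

Original: 0101111101110001
Step 1 - Invert all bits: 1010000010001110
Step 2 - Add 1: 1010000010001111
Verification: 0101111101110001 + 1010000010001111 = 10000000000000000; discarding the end carry (carry out of the top bit) leaves the 16-bit value 0000000000000000, as required for x + (-x)



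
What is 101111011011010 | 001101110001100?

OR: 1 when either bit is 1
  101111011011010
| 001101110001100
-----------------
  101111111011110
Decimal: 24282 | 7052 = 24542



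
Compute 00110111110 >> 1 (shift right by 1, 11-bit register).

Original: 00110111110 (decimal 446)
Shift right by 1 position
Drop the 1 low bit; fill with zero on the left
Result: 00011011111 (decimal 223)
Equivalent: 446 >> 1 = 446 ÷ 2^1 = 223



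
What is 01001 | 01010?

OR: 1 when either bit is 1
  01001
| 01010
-------
  01011
Decimal: 9 | 10 = 11



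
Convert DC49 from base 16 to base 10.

Expand by place value (powers of 16):
Digit values: D = 13, C = 12
DC49 = 13 × 16^3 + 12 × 16^2 + 4 × 16^1 + 9 × 16^0
= 13 × 4096 + 12 × 256 + 4 × 16 + 9 × 1
= 53248 + 3072 + 64 + 9
= 56393



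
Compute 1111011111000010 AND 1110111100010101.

AND: 1 only when both bits are 1
  1111011111000010
& 1110111100010101
------------------
  1110011100000000
Decimal: 63426 & 61205 = 59136



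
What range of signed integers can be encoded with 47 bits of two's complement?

For 47-bit two's complement:
Minimum: -2^46 = -70368744177664
Maximum: 2^46 - 1 = 70368744177663



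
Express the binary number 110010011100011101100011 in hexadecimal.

Group into 4-bit nibbles from right:
  1100 = C
  1001 = 9
  1100 = C
  0111 = 7
  0110 = 6
  0011 = 3
Result: C9C763



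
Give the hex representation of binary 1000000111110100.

Group into 4-bit nibbles from right:
  1000 = 8
  0001 = 1
  1111 = F
  0100 = 4
Result: 81F4



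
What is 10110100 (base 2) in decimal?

Sum of powers of 2 for each 1-bit:
2^2 + 2^4 + 2^5 + 2^7
= 4 + 16 + 32 + 128
= 180



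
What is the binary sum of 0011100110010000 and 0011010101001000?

Add column by column from the right: bit + bit + carry-in; write the sum mod 2, carry 1 when the sum is 2 or 3.
carry:  0110001000000000
        0011100110010000
+       0011010101001000
------------------------
       00110111011011000
(the carry out of the leftmost column, 0, becomes the leading bit)
Decimal check:
  0011100110010000 = 8192 + 4096 + 2048 + 256 + 128 + 16 = 14736
  0011010101001000 = 8192 + 4096 + 1024 + 256 + 64 + 8 = 13640
  14736 + 13640 = 28376, and 00110111011011000 = 16384 + 8192 + 2048 + 1024 + 512 + 128 + 64 + 16 + 8 = 28376 ✓



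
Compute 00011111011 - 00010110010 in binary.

Method 1 - Direct subtraction (column by column from the right: bit − bit − borrow-in; if negative, add 2 and borrow 1 from the next column):
borrow: 00000000000
        00011111011
-       00010110010
-------------------
        00001001001

Method 2 - Add two's complement:
Two's complement of 00010110010: invert → 11101001101, add 1 → 11101001110
  00011111011
+ 11101001110
-------------
 100001001001  (end carry out of the top bit = 1)
Discarding the end carry: 00001001001
Decimal check:
  00011111011 = 128 + 64 + 32 + 16 + 8 + 2 + 1 = 251
  00010110010 = 128 + 32 + 16 + 2 = 178
  251 - 178 = 73, and 00001001001 = 64 + 8 + 1 = 73 ✓



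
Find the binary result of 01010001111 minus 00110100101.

Method 1 - Direct subtraction (column by column from the right: bit − bit − borrow-in; if negative, add 2 and borrow 1 from the next column):
borrow: 01111000000
        01010001111
-       00110100101
-------------------
        00011101010

Method 2 - Add two's complement:
Two's complement of 00110100101: invert → 11001011010, add 1 → 11001011011
  01010001111
+ 11001011011
-------------
 100011101010  (end carry out of the top bit = 1)
Discarding the end carry: 00011101010
Decimal check:
  01010001111 = 512 + 128 + 8 + 4 + 2 + 1 = 655
  00110100101 = 256 + 128 + 32 + 4 + 1 = 421
  655 - 421 = 234, and 00011101010 = 128 + 64 + 32 + 8 + 2 = 234 ✓



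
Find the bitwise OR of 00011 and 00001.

OR: 1 when either bit is 1
  00011
| 00001
-------
  00011
Decimal: 3 | 1 = 3



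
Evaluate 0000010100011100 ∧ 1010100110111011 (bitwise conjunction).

AND: 1 only when both bits are 1
  0000010100011100
& 1010100110111011
------------------
  0000000100011000
Decimal: 1308 & 43451 = 280



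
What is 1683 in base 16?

Using repeated division by 16 (digits 10–15 are A–F):
1683 ÷ 16 = 105 remainder 3
105 ÷ 16 = 6 remainder 9
6 ÷ 16 = 0 remainder 6
Reading remainders bottom to top: 693



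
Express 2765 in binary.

Using repeated division by 2:
2765 ÷ 2 = 1382 remainder 1
1382 ÷ 2 = 691 remainder 0
691 ÷ 2 = 345 remainder 1
345 ÷ 2 = 172 remainder 1
172 ÷ 2 = 86 remainder 0
86 ÷ 2 = 43 remainder 0
43 ÷ 2 = 21 remainder 1
21 ÷ 2 = 10 remainder 1
10 ÷ 2 = 5 remainder 0
5 ÷ 2 = 2 remainder 1
2 ÷ 2 = 1 remainder 0
1 ÷ 2 = 0 remainder 1
Reading remainders bottom to top: 101011001101



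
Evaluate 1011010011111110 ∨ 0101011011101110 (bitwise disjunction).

OR: 1 when either bit is 1
  1011010011111110
| 0101011011101110
------------------
  1111011011111110
Decimal: 46334 | 22254 = 63230



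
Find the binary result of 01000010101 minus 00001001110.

Method 1 - Direct subtraction (column by column from the right: bit − bit − borrow-in; if negative, add 2 and borrow 1 from the next column):
borrow: 01110011100
        01000010101
-       00001001110
-------------------
        00111000111

Method 2 - Add two's complement:
Two's complement of 00001001110: invert → 11110110001, add 1 → 11110110010
  01000010101
+ 11110110010
-------------
 100111000111  (end carry out of the top bit = 1)
Discarding the end carry: 00111000111
Decimal check:
  01000010101 = 512 + 16 + 4 + 1 = 533
  00001001110 = 64 + 8 + 4 + 2 = 78
  533 - 78 = 455, and 00111000111 = 256 + 128 + 64 + 4 + 2 + 1 = 455 ✓



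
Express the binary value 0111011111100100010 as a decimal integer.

Sum of powers of 2 for each 1-bit:
2^1 + 2^5 + 2^8 + 2^9 + 2^10 + 2^11 + 2^12 + 2^13 + 2^15 + 2^16 + 2^17
= 2 + 32 + 256 + 512 + 1024 + 2048 + 4096 + 8192 + 32768 + 65536 + 131072
= 245538



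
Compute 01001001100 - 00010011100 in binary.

Method 1 - Direct subtraction (column by column from the right: bit − bit − borrow-in; if negative, add 2 and borrow 1 from the next column):
borrow: 01101100000
        01001001100
-       00010011100
-------------------
        00110110000

Method 2 - Add two's complement:
Two's complement of 00010011100: invert → 11101100011, add 1 → 11101100100
  01001001100
+ 11101100100
-------------
 100110110000  (end carry out of the top bit = 1)
Discarding the end carry: 00110110000
Decimal check:
  01001001100 = 512 + 64 + 8 + 4 = 588
  00010011100 = 128 + 16 + 8 + 4 = 156
  588 - 156 = 432, and 00110110000 = 256 + 128 + 32 + 16 = 432 ✓



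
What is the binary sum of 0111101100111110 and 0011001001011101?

Add column by column from the right: bit + bit + carry-in; write the sum mod 2, carry 1 when the sum is 2 or 3.
carry:  1110010011111000
        0111101100111110
+       0011001001011101
------------------------
       01010110110011011
(the carry out of the leftmost column, 0, becomes the leading bit)
Decimal check:
  0111101100111110 = 16384 + 8192 + 4096 + 2048 + 512 + 256 + 32 + 16 + 8 + 4 + 2 = 31550
  0011001001011101 = 8192 + 4096 + 512 + 64 + 16 + 8 + 4 + 1 = 12893
  31550 + 12893 = 44443, and 01010110110011011 = 32768 + 8192 + 2048 + 1024 + 256 + 128 + 16 + 8 + 2 + 1 = 44443 ✓



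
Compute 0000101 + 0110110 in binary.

Add column by column from the right: bit + bit + carry-in; write the sum mod 2, carry 1 when the sum is 2 or 3.
carry:  0001000
        0000101
+       0110110
---------------
       00111011
(the carry out of the leftmost column, 0, becomes the leading bit)
Decimal check:
  0000101 = 4 + 1 = 5
  0110110 = 32 + 16 + 4 + 2 = 54
  5 + 54 = 59, and 00111011 = 32 + 16 + 8 + 2 + 1 = 59 ✓

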